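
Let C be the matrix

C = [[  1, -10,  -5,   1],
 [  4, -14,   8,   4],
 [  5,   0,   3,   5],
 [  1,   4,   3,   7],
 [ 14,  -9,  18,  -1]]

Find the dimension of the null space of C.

0

Row reduce to echelon form.
R2 ← R2 − (4)·R1: [0, 26, 28, 0]
R3 ← R3 − (5)·R1: [0, 50, 28, 0]
R4 ← R4 − R1: [0, 14, 8, 6]
R5 ← R5 − (14)·R1: [0, 131, 88, -15]
R3 ← R3 − (25/13)·R2: [0, 0, -336/13, 0]
R4 ← R4 − (7/13)·R2: [0, 0, -92/13, 6]
R5 ← R5 − (131/26)·R2: [0, 0, -690/13, -15]
R4 ← R4 − (23/84)·R3: [0, 0, 0, 6]
R5 ← R5 − (115/56)·R3: [0, 0, 0, -15]
R5 ← R5 + (5/2)·R4: [0, 0, 0, 0]
4 nonzero rows, so rank(C) = 4.
C has 4 columns; by rank–nullity, nullity = 4 − 4 = 0.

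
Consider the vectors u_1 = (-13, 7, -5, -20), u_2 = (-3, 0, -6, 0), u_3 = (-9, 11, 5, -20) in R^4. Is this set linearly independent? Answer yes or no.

Form the matrix with these vectors as rows and row reduce.
R2 ← R2 − (3/13)·R1: [0, -21/13, -63/13, 60/13]
R3 ← R3 − (9/13)·R1: [0, 80/13, 110/13, -80/13]
R3 ← R3 + (80/21)·R2: [0, 0, -10, 80/7]
3 nonzero rows, so the 3 vectors span a space of dimension 3.
Since 3 = 3, the vectors are linearly independent.

yes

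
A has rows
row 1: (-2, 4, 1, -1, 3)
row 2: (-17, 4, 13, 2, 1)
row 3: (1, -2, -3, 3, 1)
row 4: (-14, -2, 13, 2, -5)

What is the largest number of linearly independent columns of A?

3

Row reduce to echelon form.
R2 ← R2 − (17/2)·R1: [0, -30, 9/2, 21/2, -49/2]
R3 ← R3 + (1/2)·R1: [0, 0, -5/2, 5/2, 5/2]
R4 ← R4 − (7)·R1: [0, -30, 6, 9, -26]
R4 ← R4 − R2: [0, 0, 3/2, -3/2, -3/2]
R4 ← R4 + (3/5)·R3: [0, 0, 0, 0, 0]
Echelon form has 3 nonzero rows, so rank(A) = 3.
The rank gives the maximum number of linearly independent columns: 3.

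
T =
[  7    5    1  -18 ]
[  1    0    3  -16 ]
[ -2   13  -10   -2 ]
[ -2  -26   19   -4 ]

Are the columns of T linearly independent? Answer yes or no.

Row reduce T to echelon form.
R2 ← R2 − (1/7)·R1: [0, -5/7, 20/7, -94/7]
R3 ← R3 + (2/7)·R1: [0, 101/7, -68/7, -50/7]
R4 ← R4 + (2/7)·R1: [0, -172/7, 135/7, -64/7]
R3 ← R3 + (101/5)·R2: [0, 0, 48, -1392/5]
R4 ← R4 − (172/5)·R2: [0, 0, -79, 2264/5]
R4 ← R4 + (79/48)·R3: [0, 0, 0, -27/5]
4 pivots among 4 columns.
Every column is a pivot column, so the columns are linearly independent.

yes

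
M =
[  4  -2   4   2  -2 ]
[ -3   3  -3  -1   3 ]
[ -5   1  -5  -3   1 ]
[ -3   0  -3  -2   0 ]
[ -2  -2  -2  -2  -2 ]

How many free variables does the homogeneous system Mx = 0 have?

Row reduce to echelon form.
R2 ← R2 + (3/4)·R1: [0, 3/2, 0, 1/2, 3/2]
R3 ← R3 + (5/4)·R1: [0, -3/2, 0, -1/2, -3/2]
R4 ← R4 + (3/4)·R1: [0, -3/2, 0, -1/2, -3/2]
R5 ← R5 + (1/2)·R1: [0, -3, 0, -1, -3]
R3 ← R3 + R2: [0, 0, 0, 0, 0]
R4 ← R4 + R2: [0, 0, 0, 0, 0]
R5 ← R5 + (2)·R2: [0, 0, 0, 0, 0]
2 nonzero rows, so rank(M) = 2.
M has 5 columns; by rank–nullity, nullity = 5 − 2 = 3.

3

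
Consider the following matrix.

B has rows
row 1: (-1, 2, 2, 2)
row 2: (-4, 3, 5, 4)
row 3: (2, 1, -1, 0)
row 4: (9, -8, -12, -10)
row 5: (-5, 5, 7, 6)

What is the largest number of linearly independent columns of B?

2

Row reduce to echelon form.
R2 ← R2 − (4)·R1: [0, -5, -3, -4]
R3 ← R3 + (2)·R1: [0, 5, 3, 4]
R4 ← R4 + (9)·R1: [0, 10, 6, 8]
R5 ← R5 − (5)·R1: [0, -5, -3, -4]
R3 ← R3 + R2: [0, 0, 0, 0]
R4 ← R4 + (2)·R2: [0, 0, 0, 0]
R5 ← R5 − R2: [0, 0, 0, 0]
Echelon form has 2 nonzero rows, so rank(B) = 2.
The rank gives the maximum number of linearly independent columns: 2.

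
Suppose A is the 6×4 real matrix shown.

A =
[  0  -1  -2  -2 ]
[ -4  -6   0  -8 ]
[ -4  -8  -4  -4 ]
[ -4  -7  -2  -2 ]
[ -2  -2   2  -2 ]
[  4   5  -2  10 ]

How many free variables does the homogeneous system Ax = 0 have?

Row reduce to echelon form.
Swap R1 ↔ R2
R3 ← R3 − R1: [0, -2, -4, 4]
R4 ← R4 − R1: [0, -1, -2, 6]
R5 ← R5 − (1/2)·R1: [0, 1, 2, 2]
R6 ← R6 + R1: [0, -1, -2, 2]
R3 ← R3 − (2)·R2: [0, 0, 0, 8]
R4 ← R4 − R2: [0, 0, 0, 8]
R5 ← R5 + R2: [0, 0, 0, 0]
R6 ← R6 − R2: [0, 0, 0, 4]
R4 ← R4 − R3: [0, 0, 0, 0]
R6 ← R6 − (1/2)·R3: [0, 0, 0, 0]
3 nonzero rows, so rank(A) = 3.
A has 4 columns; by rank–nullity, nullity = 4 − 3 = 1.

1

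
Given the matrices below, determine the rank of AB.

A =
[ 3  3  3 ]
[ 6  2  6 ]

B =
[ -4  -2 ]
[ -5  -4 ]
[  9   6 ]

1

First compute AB:
[[  0,   0],
 [ 20,  16]]
Now row reduce the product.
Swap R1 ↔ R2
1 nonzero row, so rank(AB) = 1.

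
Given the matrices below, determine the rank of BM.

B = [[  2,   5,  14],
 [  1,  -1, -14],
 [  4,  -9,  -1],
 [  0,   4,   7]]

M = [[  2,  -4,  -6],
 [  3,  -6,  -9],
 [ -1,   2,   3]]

First compute BM:
[[  5, -10, -15],
 [ 13, -26, -39],
 [-18,  36,  54],
 [  5, -10, -15]]
Now row reduce the product.
R2 ← R2 − (13/5)·R1: [0, 0, 0]
R3 ← R3 + (18/5)·R1: [0, 0, 0]
R4 ← R4 − R1: [0, 0, 0]
1 nonzero row, so rank(BM) = 1.

1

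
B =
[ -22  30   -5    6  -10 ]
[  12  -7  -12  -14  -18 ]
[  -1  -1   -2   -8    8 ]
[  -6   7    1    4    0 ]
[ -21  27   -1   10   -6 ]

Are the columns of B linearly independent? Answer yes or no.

Row reduce B to echelon form.
R2 ← R2 + (6/11)·R1: [0, 103/11, -162/11, -118/11, -258/11]
R3 ← R3 − (1/22)·R1: [0, -26/11, -39/22, -91/11, 93/11]
R4 ← R4 − (3/11)·R1: [0, -13/11, 26/11, 26/11, 30/11]
R5 ← R5 − (21/22)·R1: [0, -18/11, 83/22, 47/11, 39/11]
R3 ← R3 + (26/103)·R2: [0, 0, -1131/206, -1131/103, 261/103]
R4 ← R4 + (13/103)·R2: [0, 0, 52/103, 104/103, -24/103]
R5 ← R5 + (18/103)·R2: [0, 0, 247/206, 247/103, -57/103]
R4 ← R4 + (8/87)·R3: [0, 0, 0, 0, 0]
R5 ← R5 + (19/87)·R3: [0, 0, 0, 0, 0]
3 pivots among 5 columns.
Only 3 < 5 pivot columns, so the columns are linearly dependent.

no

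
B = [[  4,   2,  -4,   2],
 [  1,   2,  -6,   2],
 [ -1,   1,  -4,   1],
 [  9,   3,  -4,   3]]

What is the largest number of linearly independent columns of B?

Row reduce to echelon form.
R2 ← R2 − (1/4)·R1: [0, 3/2, -5, 3/2]
R3 ← R3 + (1/4)·R1: [0, 3/2, -5, 3/2]
R4 ← R4 − (9/4)·R1: [0, -3/2, 5, -3/2]
R3 ← R3 − R2: [0, 0, 0, 0]
R4 ← R4 + R2: [0, 0, 0, 0]
Echelon form has 2 nonzero rows, so rank(B) = 2.
The rank gives the maximum number of linearly independent columns: 2.

2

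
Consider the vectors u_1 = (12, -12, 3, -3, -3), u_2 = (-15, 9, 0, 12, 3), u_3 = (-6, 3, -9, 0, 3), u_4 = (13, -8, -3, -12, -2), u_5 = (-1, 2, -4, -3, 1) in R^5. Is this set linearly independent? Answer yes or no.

Form the matrix with these vectors as rows and row reduce.
R2 ← R2 + (5/4)·R1: [0, -6, 15/4, 33/4, -3/4]
R3 ← R3 + (1/2)·R1: [0, -3, -15/2, -3/2, 3/2]
R4 ← R4 − (13/12)·R1: [0, 5, -25/4, -35/4, 5/4]
R5 ← R5 + (1/12)·R1: [0, 1, -15/4, -13/4, 3/4]
R3 ← R3 − (1/2)·R2: [0, 0, -75/8, -45/8, 15/8]
R4 ← R4 + (5/6)·R2: [0, 0, -25/8, -15/8, 5/8]
R5 ← R5 + (1/6)·R2: [0, 0, -25/8, -15/8, 5/8]
R4 ← R4 − (1/3)·R3: [0, 0, 0, 0, 0]
R5 ← R5 − (1/3)·R3: [0, 0, 0, 0, 0]
3 nonzero rows, so the 5 vectors span a space of dimension 3.
Since 3 < 5, the vectors are linearly dependent.

no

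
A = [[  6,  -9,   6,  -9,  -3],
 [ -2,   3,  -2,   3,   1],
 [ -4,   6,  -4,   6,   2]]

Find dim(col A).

1

Row reduce to echelon form.
R2 ← R2 + (1/3)·R1: [0, 0, 0, 0, 0]
R3 ← R3 + (2/3)·R1: [0, 0, 0, 0, 0]
Echelon form has 1 nonzero row, so rank(A) = 1.
The column space has dimension equal to the rank: 1.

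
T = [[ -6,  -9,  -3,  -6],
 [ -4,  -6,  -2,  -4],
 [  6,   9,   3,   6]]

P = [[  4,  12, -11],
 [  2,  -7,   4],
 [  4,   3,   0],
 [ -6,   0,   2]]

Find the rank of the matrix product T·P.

1

First compute TP:
[[-18, -18,  18],
 [-12, -12,  12],
 [ 18,  18, -18]]
Now row reduce the product.
R2 ← R2 − (2/3)·R1: [0, 0, 0]
R3 ← R3 + R1: [0, 0, 0]
1 nonzero row, so rank(TP) = 1.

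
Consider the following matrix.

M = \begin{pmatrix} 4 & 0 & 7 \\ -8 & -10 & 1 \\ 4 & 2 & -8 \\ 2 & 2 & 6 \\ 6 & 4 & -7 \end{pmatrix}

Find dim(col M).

Row reduce to echelon form.
R2 ← R2 + (2)·R1: [0, -10, 15]
R3 ← R3 − R1: [0, 2, -15]
R4 ← R4 − (1/2)·R1: [0, 2, 5/2]
R5 ← R5 − (3/2)·R1: [0, 4, -35/2]
R3 ← R3 + (1/5)·R2: [0, 0, -12]
R4 ← R4 + (1/5)·R2: [0, 0, 11/2]
R5 ← R5 + (2/5)·R2: [0, 0, -23/2]
R4 ← R4 + (11/24)·R3: [0, 0, 0]
R5 ← R5 − (23/24)·R3: [0, 0, 0]
Echelon form has 3 nonzero rows, so rank(M) = 3.
The column space has dimension equal to the rank: 3.

3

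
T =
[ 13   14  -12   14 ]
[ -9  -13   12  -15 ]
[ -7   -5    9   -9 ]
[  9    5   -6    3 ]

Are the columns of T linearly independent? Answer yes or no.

yes

Row reduce T to echelon form.
R2 ← R2 + (9/13)·R1: [0, -43/13, 48/13, -69/13]
R3 ← R3 + (7/13)·R1: [0, 33/13, 33/13, -19/13]
R4 ← R4 − (9/13)·R1: [0, -61/13, 30/13, -87/13]
R3 ← R3 + (33/43)·R2: [0, 0, 231/43, -238/43]
R4 ← R4 − (61/43)·R2: [0, 0, -126/43, 36/43]
R4 ← R4 + (6/11)·R3: [0, 0, 0, -24/11]
4 pivots among 4 columns.
Every column is a pivot column, so the columns are linearly independent.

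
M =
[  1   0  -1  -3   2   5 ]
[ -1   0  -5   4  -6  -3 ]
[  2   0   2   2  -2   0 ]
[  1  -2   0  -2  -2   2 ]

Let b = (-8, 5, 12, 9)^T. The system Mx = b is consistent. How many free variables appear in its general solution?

2

Row reduce the augmented matrix [M | b].
R2 ← R2 + R1: [0, 0, -6, 1, -4, 2, -3]
R3 ← R3 − (2)·R1: [0, 0, 4, 8, -6, -10, 28]
R4 ← R4 − R1: [0, -2, 1, 1, -4, -3, 17]
Swap R2 ↔ R4
R4 ← R4 + (3/2)·R3: [0, 0, 0, 13, -13, -13, 39]
The echelon form has 4 nonzero rows, and every pivot lies in the first 6 columns, so rank(M) = rank([M|b]) = 4.
The system is consistent.
Free variables = (unknowns) − (rank) = 6 − 4 = 2.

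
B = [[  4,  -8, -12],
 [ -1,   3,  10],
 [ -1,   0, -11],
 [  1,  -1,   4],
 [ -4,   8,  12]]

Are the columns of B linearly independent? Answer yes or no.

no

Row reduce B to echelon form.
R2 ← R2 + (1/4)·R1: [0, 1, 7]
R3 ← R3 + (1/4)·R1: [0, -2, -14]
R4 ← R4 − (1/4)·R1: [0, 1, 7]
R5 ← R5 + R1: [0, 0, 0]
R3 ← R3 + (2)·R2: [0, 0, 0]
R4 ← R4 − R2: [0, 0, 0]
2 pivots among 3 columns.
Only 2 < 3 pivot columns, so the columns are linearly dependent.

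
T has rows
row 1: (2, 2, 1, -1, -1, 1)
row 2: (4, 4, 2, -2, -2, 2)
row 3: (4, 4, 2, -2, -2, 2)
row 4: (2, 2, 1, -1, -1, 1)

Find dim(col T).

1

Row reduce to echelon form.
R2 ← R2 − (2)·R1: [0, 0, 0, 0, 0, 0]
R3 ← R3 − (2)·R1: [0, 0, 0, 0, 0, 0]
R4 ← R4 − R1: [0, 0, 0, 0, 0, 0]
Echelon form has 1 nonzero row, so rank(T) = 1.
The column space has dimension equal to the rank: 1.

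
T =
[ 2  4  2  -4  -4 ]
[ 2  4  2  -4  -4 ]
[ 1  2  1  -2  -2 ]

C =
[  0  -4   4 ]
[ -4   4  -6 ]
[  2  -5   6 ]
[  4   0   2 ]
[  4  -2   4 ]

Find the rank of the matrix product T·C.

First compute TC:
[[-44,   6, -28],
 [-44,   6, -28],
 [-22,   3, -14]]
Now row reduce the product.
R2 ← R2 − R1: [0, 0, 0]
R3 ← R3 − (1/2)·R1: [0, 0, 0]
1 nonzero row, so rank(TC) = 1.

1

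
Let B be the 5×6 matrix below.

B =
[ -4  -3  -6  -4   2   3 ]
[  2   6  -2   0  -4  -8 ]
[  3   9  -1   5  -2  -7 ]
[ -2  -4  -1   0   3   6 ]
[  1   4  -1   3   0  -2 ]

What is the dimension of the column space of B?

4

Row reduce to echelon form.
R2 ← R2 + (1/2)·R1: [0, 9/2, -5, -2, -3, -13/2]
R3 ← R3 + (3/4)·R1: [0, 27/4, -11/2, 2, -1/2, -19/4]
R4 ← R4 − (1/2)·R1: [0, -5/2, 2, 2, 2, 9/2]
R5 ← R5 + (1/4)·R1: [0, 13/4, -5/2, 2, 1/2, -5/4]
R3 ← R3 − (3/2)·R2: [0, 0, 2, 5, 4, 5]
R4 ← R4 + (5/9)·R2: [0, 0, -7/9, 8/9, 1/3, 8/9]
R5 ← R5 − (13/18)·R2: [0, 0, 10/9, 31/9, 8/3, 31/9]
R4 ← R4 + (7/18)·R3: [0, 0, 0, 17/6, 17/9, 17/6]
R5 ← R5 − (5/9)·R3: [0, 0, 0, 2/3, 4/9, 2/3]
R5 ← R5 − (4/17)·R4: [0, 0, 0, 0, 0, 0]
Echelon form has 4 nonzero rows, so rank(B) = 4.
The column space has dimension equal to the rank: 4.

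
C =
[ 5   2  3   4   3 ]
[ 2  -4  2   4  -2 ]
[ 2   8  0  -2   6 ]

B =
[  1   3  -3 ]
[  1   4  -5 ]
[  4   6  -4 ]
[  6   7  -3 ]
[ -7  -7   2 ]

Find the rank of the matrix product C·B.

2

First compute CB:
[[ 22,  48, -43],
 [ 44,  44, -10],
 [-44, -18, -28]]
Now row reduce the product.
R2 ← R2 − (2)·R1: [0, -52, 76]
R3 ← R3 + (2)·R1: [0, 78, -114]
R3 ← R3 + (3/2)·R2: [0, 0, 0]
2 nonzero rows, so rank(CB) = 2.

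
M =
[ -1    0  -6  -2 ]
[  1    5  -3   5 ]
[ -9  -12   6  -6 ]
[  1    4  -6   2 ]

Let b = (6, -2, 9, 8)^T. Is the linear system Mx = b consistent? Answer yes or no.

Row reduce the augmented matrix [M | b].
R2 ← R2 + R1: [0, 5, -9, 3, 4]
R3 ← R3 − (9)·R1: [0, -12, 60, 12, -45]
R4 ← R4 + R1: [0, 4, -12, 0, 14]
R3 ← R3 + (12/5)·R2: [0, 0, 192/5, 96/5, -177/5]
R4 ← R4 − (4/5)·R2: [0, 0, -24/5, -12/5, 54/5]
R4 ← R4 + (1/8)·R3: [0, 0, 0, 0, 51/8]
The echelon form has 4 nonzero rows; the last pivot sits in the augmented column, so rank(M) = 3 but rank([M|b]) = 4.
Since the ranks differ, the system is inconsistent.

no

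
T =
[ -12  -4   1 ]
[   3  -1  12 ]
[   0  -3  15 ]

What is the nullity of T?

Row reduce to echelon form.
R2 ← R2 + (1/4)·R1: [0, -2, 49/4]
R3 ← R3 − (3/2)·R2: [0, 0, -27/8]
3 nonzero rows, so rank(T) = 3.
T has 3 columns; by rank–nullity, nullity = 3 − 3 = 0.

0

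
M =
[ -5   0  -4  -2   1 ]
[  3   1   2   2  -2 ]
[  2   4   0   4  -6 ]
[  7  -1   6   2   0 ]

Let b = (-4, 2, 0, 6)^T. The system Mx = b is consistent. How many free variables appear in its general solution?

Row reduce the augmented matrix [M | b].
R2 ← R2 + (3/5)·R1: [0, 1, -2/5, 4/5, -7/5, -2/5]
R3 ← R3 + (2/5)·R1: [0, 4, -8/5, 16/5, -28/5, -8/5]
R4 ← R4 + (7/5)·R1: [0, -1, 2/5, -4/5, 7/5, 2/5]
R3 ← R3 − (4)·R2: [0, 0, 0, 0, 0, 0]
R4 ← R4 + R2: [0, 0, 0, 0, 0, 0]
The echelon form has 2 nonzero rows, and every pivot lies in the first 5 columns, so rank(M) = rank([M|b]) = 2.
The system is consistent.
Free variables = (unknowns) − (rank) = 5 − 2 = 3.

3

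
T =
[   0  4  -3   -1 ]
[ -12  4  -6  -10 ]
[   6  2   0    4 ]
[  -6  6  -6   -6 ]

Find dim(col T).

Row reduce to echelon form.
Swap R1 ↔ R2
R3 ← R3 + (1/2)·R1: [0, 4, -3, -1]
R4 ← R4 − (1/2)·R1: [0, 4, -3, -1]
R3 ← R3 − R2: [0, 0, 0, 0]
R4 ← R4 − R2: [0, 0, 0, 0]
Echelon form has 2 nonzero rows, so rank(T) = 2.
The column space has dimension equal to the rank: 2.

2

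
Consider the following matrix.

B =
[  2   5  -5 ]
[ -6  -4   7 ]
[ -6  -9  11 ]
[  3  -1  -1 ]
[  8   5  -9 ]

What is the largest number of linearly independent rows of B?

Row reduce to echelon form.
R2 ← R2 + (3)·R1: [0, 11, -8]
R3 ← R3 + (3)·R1: [0, 6, -4]
R4 ← R4 − (3/2)·R1: [0, -17/2, 13/2]
R5 ← R5 − (4)·R1: [0, -15, 11]
R3 ← R3 − (6/11)·R2: [0, 0, 4/11]
R4 ← R4 + (17/22)·R2: [0, 0, 7/22]
R5 ← R5 + (15/11)·R2: [0, 0, 1/11]
R4 ← R4 − (7/8)·R3: [0, 0, 0]
R5 ← R5 − (1/4)·R3: [0, 0, 0]
Echelon form has 3 nonzero rows, so rank(B) = 3.
The rank gives the maximum number of linearly independent rows: 3.

3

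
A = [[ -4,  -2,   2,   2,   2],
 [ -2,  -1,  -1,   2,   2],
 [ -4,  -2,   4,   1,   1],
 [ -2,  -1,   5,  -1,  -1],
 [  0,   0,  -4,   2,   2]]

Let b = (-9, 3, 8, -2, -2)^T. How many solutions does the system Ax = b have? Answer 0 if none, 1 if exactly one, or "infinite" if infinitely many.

0

Row reduce the augmented matrix [A | b].
R2 ← R2 − (1/2)·R1: [0, 0, -2, 1, 1, 15/2]
R3 ← R3 − R1: [0, 0, 2, -1, -1, 17]
R4 ← R4 − (1/2)·R1: [0, 0, 4, -2, -2, 5/2]
R3 ← R3 + R2: [0, 0, 0, 0, 0, 49/2]
R4 ← R4 + (2)·R2: [0, 0, 0, 0, 0, 35/2]
R5 ← R5 − (2)·R2: [0, 0, 0, 0, 0, -17]
R4 ← R4 − (5/7)·R3: [0, 0, 0, 0, 0, 0]
R5 ← R5 + (34/49)·R3: [0, 0, 0, 0, 0, 0]
The echelon form has 3 nonzero rows; the last pivot sits in the augmented column, so rank(A) = 2 but rank([A|b]) = 3.
Since the ranks differ, the system is inconsistent.
It has no solutions.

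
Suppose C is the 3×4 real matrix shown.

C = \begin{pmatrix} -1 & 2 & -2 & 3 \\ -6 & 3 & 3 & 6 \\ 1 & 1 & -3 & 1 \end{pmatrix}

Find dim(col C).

Row reduce to echelon form.
R2 ← R2 − (6)·R1: [0, -9, 15, -12]
R3 ← R3 + R1: [0, 3, -5, 4]
R3 ← R3 + (1/3)·R2: [0, 0, 0, 0]
Echelon form has 2 nonzero rows, so rank(C) = 2.
The column space has dimension equal to the rank: 2.

2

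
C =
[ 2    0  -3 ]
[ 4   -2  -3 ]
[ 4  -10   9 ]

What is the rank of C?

2

Row reduce to echelon form.
R2 ← R2 − (2)·R1: [0, -2, 3]
R3 ← R3 − (2)·R1: [0, -10, 15]
R3 ← R3 − (5)·R2: [0, 0, 0]
Echelon form has 2 nonzero rows, so rank(C) = 2.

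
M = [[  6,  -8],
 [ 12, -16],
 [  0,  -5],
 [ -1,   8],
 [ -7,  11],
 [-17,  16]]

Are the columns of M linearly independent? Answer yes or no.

Row reduce M to echelon form.
R2 ← R2 − (2)·R1: [0, 0]
R4 ← R4 + (1/6)·R1: [0, 20/3]
R5 ← R5 + (7/6)·R1: [0, 5/3]
R6 ← R6 + (17/6)·R1: [0, -20/3]
Swap R2 ↔ R3
R4 ← R4 + (4/3)·R2: [0, 0]
R5 ← R5 + (1/3)·R2: [0, 0]
R6 ← R6 − (4/3)·R2: [0, 0]
2 pivots among 2 columns.
Every column is a pivot column, so the columns are linearly independent.

yes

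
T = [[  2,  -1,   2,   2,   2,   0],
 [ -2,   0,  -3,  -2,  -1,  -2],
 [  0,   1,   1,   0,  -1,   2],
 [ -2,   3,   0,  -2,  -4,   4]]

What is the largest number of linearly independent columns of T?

2

Row reduce to echelon form.
R2 ← R2 + R1: [0, -1, -1, 0, 1, -2]
R4 ← R4 + R1: [0, 2, 2, 0, -2, 4]
R3 ← R3 + R2: [0, 0, 0, 0, 0, 0]
R4 ← R4 + (2)·R2: [0, 0, 0, 0, 0, 0]
Echelon form has 2 nonzero rows, so rank(T) = 2.
The rank gives the maximum number of linearly independent columns: 2.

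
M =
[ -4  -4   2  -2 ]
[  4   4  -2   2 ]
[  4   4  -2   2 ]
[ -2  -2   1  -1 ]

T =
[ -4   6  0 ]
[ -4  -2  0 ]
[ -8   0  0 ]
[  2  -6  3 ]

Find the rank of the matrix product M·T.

First compute MT:
[[ 12,  -4,  -6],
 [-12,   4,   6],
 [-12,   4,   6],
 [  6,  -2,  -3]]
Now row reduce the product.
R2 ← R2 + R1: [0, 0, 0]
R3 ← R3 + R1: [0, 0, 0]
R4 ← R4 − (1/2)·R1: [0, 0, 0]
1 nonzero row, so rank(MT) = 1.

1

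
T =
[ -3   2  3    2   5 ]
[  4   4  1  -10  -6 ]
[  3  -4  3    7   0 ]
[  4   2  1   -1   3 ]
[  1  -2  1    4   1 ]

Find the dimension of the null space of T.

Row reduce to echelon form.
R2 ← R2 + (4/3)·R1: [0, 20/3, 5, -22/3, 2/3]
R3 ← R3 + R1: [0, -2, 6, 9, 5]
R4 ← R4 + (4/3)·R1: [0, 14/3, 5, 5/3, 29/3]
R5 ← R5 + (1/3)·R1: [0, -4/3, 2, 14/3, 8/3]
R3 ← R3 + (3/10)·R2: [0, 0, 15/2, 34/5, 26/5]
R4 ← R4 − (7/10)·R2: [0, 0, 3/2, 34/5, 46/5]
R5 ← R5 + (1/5)·R2: [0, 0, 3, 16/5, 14/5]
R4 ← R4 − (1/5)·R3: [0, 0, 0, 136/25, 204/25]
R5 ← R5 − (2/5)·R3: [0, 0, 0, 12/25, 18/25]
R5 ← R5 − (3/34)·R4: [0, 0, 0, 0, 0]
4 nonzero rows, so rank(T) = 4.
T has 5 columns; by rank–nullity, nullity = 5 − 4 = 1.

1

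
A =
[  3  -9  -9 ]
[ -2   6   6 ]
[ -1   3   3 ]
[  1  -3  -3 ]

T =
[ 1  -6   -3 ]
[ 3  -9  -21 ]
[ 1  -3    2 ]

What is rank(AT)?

1

First compute AT:
[[-33,  90, 162],
 [ 22, -60, -108],
 [ 11, -30, -54],
 [-11,  30,  54]]
Now row reduce the product.
R2 ← R2 + (2/3)·R1: [0, 0, 0]
R3 ← R3 + (1/3)·R1: [0, 0, 0]
R4 ← R4 − (1/3)·R1: [0, 0, 0]
1 nonzero row, so rank(AT) = 1.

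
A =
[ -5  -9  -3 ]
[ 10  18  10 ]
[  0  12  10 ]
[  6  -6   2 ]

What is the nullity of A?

Row reduce to echelon form.
R2 ← R2 + (2)·R1: [0, 0, 4]
R4 ← R4 + (6/5)·R1: [0, -84/5, -8/5]
Swap R2 ↔ R3
R4 ← R4 + (7/5)·R2: [0, 0, 62/5]
R4 ← R4 − (31/10)·R3: [0, 0, 0]
3 nonzero rows, so rank(A) = 3.
A has 3 columns; by rank–nullity, nullity = 3 − 3 = 0.

0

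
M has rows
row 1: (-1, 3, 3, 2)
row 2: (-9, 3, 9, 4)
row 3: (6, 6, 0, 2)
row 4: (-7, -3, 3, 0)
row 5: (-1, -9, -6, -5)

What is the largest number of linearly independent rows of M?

2

Row reduce to echelon form.
R2 ← R2 − (9)·R1: [0, -24, -18, -14]
R3 ← R3 + (6)·R1: [0, 24, 18, 14]
R4 ← R4 − (7)·R1: [0, -24, -18, -14]
R5 ← R5 − R1: [0, -12, -9, -7]
R3 ← R3 + R2: [0, 0, 0, 0]
R4 ← R4 − R2: [0, 0, 0, 0]
R5 ← R5 − (1/2)·R2: [0, 0, 0, 0]
Echelon form has 2 nonzero rows, so rank(M) = 2.
The rank gives the maximum number of linearly independent rows: 2.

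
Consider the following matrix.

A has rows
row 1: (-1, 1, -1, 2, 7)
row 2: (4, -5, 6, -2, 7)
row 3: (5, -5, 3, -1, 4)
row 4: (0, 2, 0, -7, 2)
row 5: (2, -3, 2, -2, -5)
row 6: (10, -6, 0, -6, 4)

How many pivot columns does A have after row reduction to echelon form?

5

Row reduce to echelon form.
R2 ← R2 + (4)·R1: [0, -1, 2, 6, 35]
R3 ← R3 + (5)·R1: [0, 0, -2, 9, 39]
R5 ← R5 + (2)·R1: [0, -1, 0, 2, 9]
R6 ← R6 + (10)·R1: [0, 4, -10, 14, 74]
R4 ← R4 + (2)·R2: [0, 0, 4, 5, 72]
R5 ← R5 − R2: [0, 0, -2, -4, -26]
R6 ← R6 + (4)·R2: [0, 0, -2, 38, 214]
R4 ← R4 + (2)·R3: [0, 0, 0, 23, 150]
R5 ← R5 − R3: [0, 0, 0, -13, -65]
R6 ← R6 − R3: [0, 0, 0, 29, 175]
R5 ← R5 + (13/23)·R4: [0, 0, 0, 0, 455/23]
R6 ← R6 − (29/23)·R4: [0, 0, 0, 0, -325/23]
R6 ← R6 + (5/7)·R5: [0, 0, 0, 0, 0]
Echelon form has 5 nonzero rows, so rank(A) = 5.
Each nonzero row contributes one pivot column: 5 pivot columns.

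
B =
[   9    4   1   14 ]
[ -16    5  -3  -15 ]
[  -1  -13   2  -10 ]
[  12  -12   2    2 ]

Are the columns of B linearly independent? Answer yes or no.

yes

Row reduce B to echelon form.
R2 ← R2 + (16/9)·R1: [0, 109/9, -11/9, 89/9]
R3 ← R3 + (1/9)·R1: [0, -113/9, 19/9, -76/9]
R4 ← R4 − (4/3)·R1: [0, -52/3, 2/3, -50/3]
R3 ← R3 + (113/109)·R2: [0, 0, 92/109, 197/109]
R4 ← R4 + (156/109)·R2: [0, 0, -118/109, -274/109]
R4 ← R4 + (59/46)·R3: [0, 0, 0, -9/46]
4 pivots among 4 columns.
Every column is a pivot column, so the columns are linearly independent.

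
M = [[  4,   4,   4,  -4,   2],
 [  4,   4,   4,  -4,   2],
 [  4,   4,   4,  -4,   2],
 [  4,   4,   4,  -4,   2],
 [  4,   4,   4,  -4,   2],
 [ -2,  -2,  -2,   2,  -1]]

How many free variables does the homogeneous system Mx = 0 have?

4

Row reduce to echelon form.
R2 ← R2 − R1: [0, 0, 0, 0, 0]
R3 ← R3 − R1: [0, 0, 0, 0, 0]
R4 ← R4 − R1: [0, 0, 0, 0, 0]
R5 ← R5 − R1: [0, 0, 0, 0, 0]
R6 ← R6 + (1/2)·R1: [0, 0, 0, 0, 0]
1 nonzero row, so rank(M) = 1.
M has 5 columns; by rank–nullity, nullity = 5 − 1 = 4.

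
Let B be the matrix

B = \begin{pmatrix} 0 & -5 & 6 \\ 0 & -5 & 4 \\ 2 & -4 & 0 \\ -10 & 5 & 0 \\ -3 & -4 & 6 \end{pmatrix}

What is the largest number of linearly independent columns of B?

3

Row reduce to echelon form.
Swap R1 ↔ R3
R4 ← R4 + (5)·R1: [0, -15, 0]
R5 ← R5 + (3/2)·R1: [0, -10, 6]
R3 ← R3 − R2: [0, 0, 2]
R4 ← R4 − (3)·R2: [0, 0, -12]
R5 ← R5 − (2)·R2: [0, 0, -2]
R4 ← R4 + (6)·R3: [0, 0, 0]
R5 ← R5 + R3: [0, 0, 0]
Echelon form has 3 nonzero rows, so rank(B) = 3.
The rank gives the maximum number of linearly independent columns: 3.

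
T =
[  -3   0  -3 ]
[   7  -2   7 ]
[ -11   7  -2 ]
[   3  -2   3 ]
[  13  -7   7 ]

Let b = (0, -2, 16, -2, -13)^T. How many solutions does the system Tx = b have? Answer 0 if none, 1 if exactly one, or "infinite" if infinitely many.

Row reduce the augmented matrix [T | b].
R2 ← R2 + (7/3)·R1: [0, -2, 0, -2]
R3 ← R3 − (11/3)·R1: [0, 7, 9, 16]
R4 ← R4 + R1: [0, -2, 0, -2]
R5 ← R5 + (13/3)·R1: [0, -7, -6, -13]
R3 ← R3 + (7/2)·R2: [0, 0, 9, 9]
R4 ← R4 − R2: [0, 0, 0, 0]
R5 ← R5 − (7/2)·R2: [0, 0, -6, -6]
R5 ← R5 + (2/3)·R3: [0, 0, 0, 0]
The echelon form has 3 nonzero rows, and every pivot lies in the first 3 columns, so rank(T) = rank([T|b]) = 3.
The system is consistent.
rank = 3 = number of unknowns, so the solution is unique.

1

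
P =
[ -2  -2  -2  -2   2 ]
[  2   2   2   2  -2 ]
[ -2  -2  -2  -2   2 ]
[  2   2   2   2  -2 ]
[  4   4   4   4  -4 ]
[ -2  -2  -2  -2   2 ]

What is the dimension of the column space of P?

1

Row reduce to echelon form.
R2 ← R2 + R1: [0, 0, 0, 0, 0]
R3 ← R3 − R1: [0, 0, 0, 0, 0]
R4 ← R4 + R1: [0, 0, 0, 0, 0]
R5 ← R5 + (2)·R1: [0, 0, 0, 0, 0]
R6 ← R6 − R1: [0, 0, 0, 0, 0]
Echelon form has 1 nonzero row, so rank(P) = 1.
The column space has dimension equal to the rank: 1.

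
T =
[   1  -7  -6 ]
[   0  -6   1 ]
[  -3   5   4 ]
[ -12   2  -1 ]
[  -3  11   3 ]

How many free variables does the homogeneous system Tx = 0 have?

Row reduce to echelon form.
R3 ← R3 + (3)·R1: [0, -16, -14]
R4 ← R4 + (12)·R1: [0, -82, -73]
R5 ← R5 + (3)·R1: [0, -10, -15]
R3 ← R3 − (8/3)·R2: [0, 0, -50/3]
R4 ← R4 − (41/3)·R2: [0, 0, -260/3]
R5 ← R5 − (5/3)·R2: [0, 0, -50/3]
R4 ← R4 − (26/5)·R3: [0, 0, 0]
R5 ← R5 − R3: [0, 0, 0]
3 nonzero rows, so rank(T) = 3.
T has 3 columns; by rank–nullity, nullity = 3 − 3 = 0.

0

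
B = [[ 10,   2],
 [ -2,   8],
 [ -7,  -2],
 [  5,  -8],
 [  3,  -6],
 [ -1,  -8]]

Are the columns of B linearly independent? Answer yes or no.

Row reduce B to echelon form.
R2 ← R2 + (1/5)·R1: [0, 42/5]
R3 ← R3 + (7/10)·R1: [0, -3/5]
R4 ← R4 − (1/2)·R1: [0, -9]
R5 ← R5 − (3/10)·R1: [0, -33/5]
R6 ← R6 + (1/10)·R1: [0, -39/5]
R3 ← R3 + (1/14)·R2: [0, 0]
R4 ← R4 + (15/14)·R2: [0, 0]
R5 ← R5 + (11/14)·R2: [0, 0]
R6 ← R6 + (13/14)·R2: [0, 0]
2 pivots among 2 columns.
Every column is a pivot column, so the columns are linearly independent.

yes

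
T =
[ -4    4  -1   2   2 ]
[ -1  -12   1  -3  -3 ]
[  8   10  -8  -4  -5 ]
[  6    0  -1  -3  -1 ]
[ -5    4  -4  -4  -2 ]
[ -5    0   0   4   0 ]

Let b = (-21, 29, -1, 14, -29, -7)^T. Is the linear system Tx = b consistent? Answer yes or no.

yes

Row reduce the augmented matrix [T | b].
R2 ← R2 − (1/4)·R1: [0, -13, 5/4, -7/2, -7/2, 137/4]
R3 ← R3 + (2)·R1: [0, 18, -10, 0, -1, -43]
R4 ← R4 + (3/2)·R1: [0, 6, -5/2, 0, 2, -35/2]
R5 ← R5 − (5/4)·R1: [0, -1, -11/4, -13/2, -9/2, -11/4]
R6 ← R6 − (5/4)·R1: [0, -5, 5/4, 3/2, -5/2, 77/4]
R3 ← R3 + (18/13)·R2: [0, 0, -215/26, -63/13, -76/13, 115/26]
R4 ← R4 + (6/13)·R2: [0, 0, -25/13, -21/13, 5/13, -22/13]
R5 ← R5 − (1/13)·R2: [0, 0, -37/13, -81/13, -55/13, -70/13]
R6 ← R6 − (5/13)·R2: [0, 0, 10/13, 37/13, -15/13, 79/13]
R4 ← R4 − (10/43)·R3: [0, 0, 0, -21/43, 75/43, -117/43]
R5 ← R5 − (74/215)·R3: [0, 0, 0, -981/215, -477/215, -297/43]
R6 ← R6 + (4/43)·R3: [0, 0, 0, 103/43, -73/43, 279/43]
R5 ← R5 − (327/35)·R4: [0, 0, 0, 0, -648/35, 648/35]
R6 ← R6 + (103/21)·R4: [0, 0, 0, 0, 48/7, -48/7]
R6 ← R6 + (10/27)·R5: [0, 0, 0, 0, 0, 0]
The echelon form has 5 nonzero rows, and every pivot lies in the first 5 columns, so rank(T) = rank([T|b]) = 5.
The system is consistent.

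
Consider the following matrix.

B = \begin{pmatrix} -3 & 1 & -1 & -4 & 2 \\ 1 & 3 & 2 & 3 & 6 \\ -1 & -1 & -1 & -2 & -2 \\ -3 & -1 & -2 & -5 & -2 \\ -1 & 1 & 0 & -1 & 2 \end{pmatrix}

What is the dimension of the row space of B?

Row reduce to echelon form.
R2 ← R2 + (1/3)·R1: [0, 10/3, 5/3, 5/3, 20/3]
R3 ← R3 − (1/3)·R1: [0, -4/3, -2/3, -2/3, -8/3]
R4 ← R4 − R1: [0, -2, -1, -1, -4]
R5 ← R5 − (1/3)·R1: [0, 2/3, 1/3, 1/3, 4/3]
R3 ← R3 + (2/5)·R2: [0, 0, 0, 0, 0]
R4 ← R4 + (3/5)·R2: [0, 0, 0, 0, 0]
R5 ← R5 − (1/5)·R2: [0, 0, 0, 0, 0]
Echelon form has 2 nonzero rows, so rank(B) = 2.
The row space has dimension equal to the rank: 2.

2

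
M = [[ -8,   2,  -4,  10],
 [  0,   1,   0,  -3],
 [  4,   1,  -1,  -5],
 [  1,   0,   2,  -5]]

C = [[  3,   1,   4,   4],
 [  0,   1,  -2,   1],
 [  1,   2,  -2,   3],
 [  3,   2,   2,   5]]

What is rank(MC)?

2

First compute MC:
[[  2,   6,  -8,   8],
 [ -9,  -5,  -8, -14],
 [ -4,  -7,   6, -11],
 [-10,  -5, -10, -15]]
Now row reduce the product.
R2 ← R2 + (9/2)·R1: [0, 22, -44, 22]
R3 ← R3 + (2)·R1: [0, 5, -10, 5]
R4 ← R4 + (5)·R1: [0, 25, -50, 25]
R3 ← R3 − (5/22)·R2: [0, 0, 0, 0]
R4 ← R4 − (25/22)·R2: [0, 0, 0, 0]
2 nonzero rows, so rank(MC) = 2.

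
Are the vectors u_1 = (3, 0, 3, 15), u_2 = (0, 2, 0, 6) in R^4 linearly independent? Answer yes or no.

Form the matrix with these vectors as rows and row reduce.
2 nonzero rows, so the 2 vectors span a space of dimension 2.
Since 2 = 2, the vectors are linearly independent.

yes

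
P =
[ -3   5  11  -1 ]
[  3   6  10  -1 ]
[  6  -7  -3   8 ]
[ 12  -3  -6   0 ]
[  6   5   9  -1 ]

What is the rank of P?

Row reduce to echelon form.
R2 ← R2 + R1: [0, 11, 21, -2]
R3 ← R3 + (2)·R1: [0, 3, 19, 6]
R4 ← R4 + (4)·R1: [0, 17, 38, -4]
R5 ← R5 + (2)·R1: [0, 15, 31, -3]
R3 ← R3 − (3/11)·R2: [0, 0, 146/11, 72/11]
R4 ← R4 − (17/11)·R2: [0, 0, 61/11, -10/11]
R5 ← R5 − (15/11)·R2: [0, 0, 26/11, -3/11]
R4 ← R4 − (61/146)·R3: [0, 0, 0, -266/73]
R5 ← R5 − (13/73)·R3: [0, 0, 0, -105/73]
R5 ← R5 − (15/38)·R4: [0, 0, 0, 0]
Echelon form has 4 nonzero rows, so rank(P) = 4.

4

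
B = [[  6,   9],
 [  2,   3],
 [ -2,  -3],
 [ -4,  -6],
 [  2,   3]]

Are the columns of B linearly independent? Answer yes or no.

no

Row reduce B to echelon form.
R2 ← R2 − (1/3)·R1: [0, 0]
R3 ← R3 + (1/3)·R1: [0, 0]
R4 ← R4 + (2/3)·R1: [0, 0]
R5 ← R5 − (1/3)·R1: [0, 0]
1 pivot among 2 columns.
Only 1 < 2 pivot columns, so the columns are linearly dependent.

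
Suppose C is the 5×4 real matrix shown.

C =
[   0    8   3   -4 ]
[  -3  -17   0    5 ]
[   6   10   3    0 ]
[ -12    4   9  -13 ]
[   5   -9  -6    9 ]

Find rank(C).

3

Row reduce to echelon form.
Swap R1 ↔ R2
R3 ← R3 + (2)·R1: [0, -24, 3, 10]
R4 ← R4 − (4)·R1: [0, 72, 9, -33]
R5 ← R5 + (5/3)·R1: [0, -112/3, -6, 52/3]
R3 ← R3 + (3)·R2: [0, 0, 12, -2]
R4 ← R4 − (9)·R2: [0, 0, -18, 3]
R5 ← R5 + (14/3)·R2: [0, 0, 8, -4/3]
R4 ← R4 + (3/2)·R3: [0, 0, 0, 0]
R5 ← R5 − (2/3)·R3: [0, 0, 0, 0]
Echelon form has 3 nonzero rows, so rank(C) = 3.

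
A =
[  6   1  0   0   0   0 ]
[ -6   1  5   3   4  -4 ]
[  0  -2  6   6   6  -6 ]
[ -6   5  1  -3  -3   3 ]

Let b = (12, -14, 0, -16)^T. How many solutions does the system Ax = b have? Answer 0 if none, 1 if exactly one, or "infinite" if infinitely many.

Row reduce the augmented matrix [A | b].
R2 ← R2 + R1: [0, 2, 5, 3, 4, -4, -2]
R4 ← R4 + R1: [0, 6, 1, -3, -3, 3, -4]
R3 ← R3 + R2: [0, 0, 11, 9, 10, -10, -2]
R4 ← R4 − (3)·R2: [0, 0, -14, -12, -15, 15, 2]
R4 ← R4 + (14/11)·R3: [0, 0, 0, -6/11, -25/11, 25/11, -6/11]
The echelon form has 4 nonzero rows, and every pivot lies in the first 6 columns, so rank(A) = rank([A|b]) = 4.
The system is consistent.
rank = 4 < 6 unknowns, so there are infinitely many solutions.

infinite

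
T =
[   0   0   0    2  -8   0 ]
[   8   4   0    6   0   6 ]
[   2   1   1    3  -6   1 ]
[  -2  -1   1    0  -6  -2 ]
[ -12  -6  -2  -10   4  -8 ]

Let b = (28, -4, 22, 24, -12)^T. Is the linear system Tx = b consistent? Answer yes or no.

Row reduce the augmented matrix [T | b].
Swap R1 ↔ R2
R3 ← R3 − (1/4)·R1: [0, 0, 1, 3/2, -6, -1/2, 23]
R4 ← R4 + (1/4)·R1: [0, 0, 1, 3/2, -6, -1/2, 23]
R5 ← R5 + (3/2)·R1: [0, 0, -2, -1, 4, 1, -18]
Swap R2 ↔ R3
R4 ← R4 − R2: [0, 0, 0, 0, 0, 0, 0]
R5 ← R5 + (2)·R2: [0, 0, 0, 2, -8, 0, 28]
R5 ← R5 − R3: [0, 0, 0, 0, 0, 0, 0]
The echelon form has 3 nonzero rows, and every pivot lies in the first 6 columns, so rank(T) = rank([T|b]) = 3.
The system is consistent.

yes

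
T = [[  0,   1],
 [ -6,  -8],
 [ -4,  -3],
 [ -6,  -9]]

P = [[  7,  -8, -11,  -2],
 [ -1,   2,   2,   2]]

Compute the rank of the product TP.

2

First compute TP:
[[ -1,   2,   2,   2],
 [-34,  32,  50,  -4],
 [-25,  26,  38,   2],
 [-33,  30,  48,  -6]]
Now row reduce the product.
R2 ← R2 − (34)·R1: [0, -36, -18, -72]
R3 ← R3 − (25)·R1: [0, -24, -12, -48]
R4 ← R4 − (33)·R1: [0, -36, -18, -72]
R3 ← R3 − (2/3)·R2: [0, 0, 0, 0]
R4 ← R4 − R2: [0, 0, 0, 0]
2 nonzero rows, so rank(TP) = 2.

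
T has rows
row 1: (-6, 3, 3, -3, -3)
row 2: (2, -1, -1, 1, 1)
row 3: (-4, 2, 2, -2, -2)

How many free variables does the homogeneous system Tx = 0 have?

Row reduce to echelon form.
R2 ← R2 + (1/3)·R1: [0, 0, 0, 0, 0]
R3 ← R3 − (2/3)·R1: [0, 0, 0, 0, 0]
1 nonzero row, so rank(T) = 1.
T has 5 columns; by rank–nullity, nullity = 5 − 1 = 4.

4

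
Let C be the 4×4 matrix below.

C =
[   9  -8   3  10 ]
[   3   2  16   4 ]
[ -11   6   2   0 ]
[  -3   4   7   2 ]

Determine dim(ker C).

0

Row reduce to echelon form.
R2 ← R2 − (1/3)·R1: [0, 14/3, 15, 2/3]
R3 ← R3 + (11/9)·R1: [0, -34/9, 17/3, 110/9]
R4 ← R4 + (1/3)·R1: [0, 4/3, 8, 16/3]
R3 ← R3 + (17/21)·R2: [0, 0, 374/21, 268/21]
R4 ← R4 − (2/7)·R2: [0, 0, 26/7, 36/7]
R4 ← R4 − (39/187)·R3: [0, 0, 0, 464/187]
4 nonzero rows, so rank(C) = 4.
C has 4 columns; by rank–nullity, nullity = 4 − 4 = 0.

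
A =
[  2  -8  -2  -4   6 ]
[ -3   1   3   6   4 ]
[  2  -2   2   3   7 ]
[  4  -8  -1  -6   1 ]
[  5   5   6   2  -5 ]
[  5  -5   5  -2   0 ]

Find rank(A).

5

Row reduce to echelon form.
R2 ← R2 + (3/2)·R1: [0, -11, 0, 0, 13]
R3 ← R3 − R1: [0, 6, 4, 7, 1]
R4 ← R4 − (2)·R1: [0, 8, 3, 2, -11]
R5 ← R5 − (5/2)·R1: [0, 25, 11, 12, -20]
R6 ← R6 − (5/2)·R1: [0, 15, 10, 8, -15]
R3 ← R3 + (6/11)·R2: [0, 0, 4, 7, 89/11]
R4 ← R4 + (8/11)·R2: [0, 0, 3, 2, -17/11]
R5 ← R5 + (25/11)·R2: [0, 0, 11, 12, 105/11]
R6 ← R6 + (15/11)·R2: [0, 0, 10, 8, 30/11]
R4 ← R4 − (3/4)·R3: [0, 0, 0, -13/4, -335/44]
R5 ← R5 − (11/4)·R3: [0, 0, 0, -29/4, -559/44]
R6 ← R6 − (5/2)·R3: [0, 0, 0, -19/2, -35/2]
R5 ← R5 − (29/13)·R4: [0, 0, 0, 0, 612/143]
R6 ← R6 − (38/13)·R4: [0, 0, 0, 0, 680/143]
R6 ← R6 − (10/9)·R5: [0, 0, 0, 0, 0]
Echelon form has 5 nonzero rows, so rank(A) = 5.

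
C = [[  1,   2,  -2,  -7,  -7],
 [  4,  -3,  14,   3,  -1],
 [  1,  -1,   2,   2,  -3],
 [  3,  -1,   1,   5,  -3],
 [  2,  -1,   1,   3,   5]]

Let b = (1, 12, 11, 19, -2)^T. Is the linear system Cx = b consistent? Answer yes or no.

yes

Row reduce the augmented matrix [C | b].
R2 ← R2 − (4)·R1: [0, -11, 22, 31, 27, 8]
R3 ← R3 − R1: [0, -3, 4, 9, 4, 10]
R4 ← R4 − (3)·R1: [0, -7, 7, 26, 18, 16]
R5 ← R5 − (2)·R1: [0, -5, 5, 17, 19, -4]
R3 ← R3 − (3/11)·R2: [0, 0, -2, 6/11, -37/11, 86/11]
R4 ← R4 − (7/11)·R2: [0, 0, -7, 69/11, 9/11, 120/11]
R5 ← R5 − (5/11)·R2: [0, 0, -5, 32/11, 74/11, -84/11]
R4 ← R4 − (7/2)·R3: [0, 0, 0, 48/11, 277/22, -181/11]
R5 ← R5 − (5/2)·R3: [0, 0, 0, 17/11, 333/22, -299/11]
R5 ← R5 − (17/48)·R4: [0, 0, 0, 0, 1025/96, -1025/48]
The echelon form has 5 nonzero rows, and every pivot lies in the first 5 columns, so rank(C) = rank([C|b]) = 5.
The system is consistent.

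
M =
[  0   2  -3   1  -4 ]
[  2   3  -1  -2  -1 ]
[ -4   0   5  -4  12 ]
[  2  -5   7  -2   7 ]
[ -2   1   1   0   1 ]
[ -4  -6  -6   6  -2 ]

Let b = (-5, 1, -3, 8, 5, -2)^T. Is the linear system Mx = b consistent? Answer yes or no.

Row reduce the augmented matrix [M | b].
Swap R1 ↔ R2
R3 ← R3 + (2)·R1: [0, 6, 3, -8, 10, -1]
R4 ← R4 − R1: [0, -8, 8, 0, 8, 7]
R5 ← R5 + R1: [0, 4, 0, -2, 0, 6]
R6 ← R6 + (2)·R1: [0, 0, -8, 2, -4, 0]
R3 ← R3 − (3)·R2: [0, 0, 12, -11, 22, 14]
R4 ← R4 + (4)·R2: [0, 0, -4, 4, -8, -13]
R5 ← R5 − (2)·R2: [0, 0, 6, -4, 8, 16]
R4 ← R4 + (1/3)·R3: [0, 0, 0, 1/3, -2/3, -25/3]
R5 ← R5 − (1/2)·R3: [0, 0, 0, 3/2, -3, 9]
R6 ← R6 + (2/3)·R3: [0, 0, 0, -16/3, 32/3, 28/3]
R5 ← R5 − (9/2)·R4: [0, 0, 0, 0, 0, 93/2]
R6 ← R6 + (16)·R4: [0, 0, 0, 0, 0, -124]
R6 ← R6 + (8/3)·R5: [0, 0, 0, 0, 0, 0]
The echelon form has 5 nonzero rows; the last pivot sits in the augmented column, so rank(M) = 4 but rank([M|b]) = 5.
Since the ranks differ, the system is inconsistent.

no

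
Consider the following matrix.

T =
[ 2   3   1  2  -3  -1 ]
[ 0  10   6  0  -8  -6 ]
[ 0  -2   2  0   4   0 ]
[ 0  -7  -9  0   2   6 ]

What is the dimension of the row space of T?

Row reduce to echelon form.
R3 ← R3 + (1/5)·R2: [0, 0, 16/5, 0, 12/5, -6/5]
R4 ← R4 + (7/10)·R2: [0, 0, -24/5, 0, -18/5, 9/5]
R4 ← R4 + (3/2)·R3: [0, 0, 0, 0, 0, 0]
Echelon form has 3 nonzero rows, so rank(T) = 3.
The row space has dimension equal to the rank: 3.

3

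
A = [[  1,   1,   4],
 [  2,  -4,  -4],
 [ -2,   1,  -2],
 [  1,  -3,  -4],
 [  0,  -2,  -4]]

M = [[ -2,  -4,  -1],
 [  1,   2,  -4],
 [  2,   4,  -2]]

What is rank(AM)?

2

First compute AM:
[[  7,  14, -13],
 [-16, -32,  22],
 [  1,   2,   2],
 [-13, -26,  19],
 [-10, -20,  16]]
Now row reduce the product.
R2 ← R2 + (16/7)·R1: [0, 0, -54/7]
R3 ← R3 − (1/7)·R1: [0, 0, 27/7]
R4 ← R4 + (13/7)·R1: [0, 0, -36/7]
R5 ← R5 + (10/7)·R1: [0, 0, -18/7]
R3 ← R3 + (1/2)·R2: [0, 0, 0]
R4 ← R4 − (2/3)·R2: [0, 0, 0]
R5 ← R5 − (1/3)·R2: [0, 0, 0]
2 nonzero rows, so rank(AM) = 2.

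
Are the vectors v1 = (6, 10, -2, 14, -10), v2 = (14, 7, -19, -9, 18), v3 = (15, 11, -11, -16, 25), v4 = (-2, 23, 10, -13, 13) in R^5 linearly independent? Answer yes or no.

Form the matrix with these vectors as rows and row reduce.
R2 ← R2 − (7/3)·R1: [0, -49/3, -43/3, -125/3, 124/3]
R3 ← R3 − (5/2)·R1: [0, -14, -6, -51, 50]
R4 ← R4 + (1/3)·R1: [0, 79/3, 28/3, -25/3, 29/3]
R3 ← R3 − (6/7)·R2: [0, 0, 44/7, -107/7, 102/7]
R4 ← R4 + (79/49)·R2: [0, 0, -675/49, -3700/49, 3739/49]
R4 ← R4 + (675/308)·R3: [0, 0, 0, -33575/308, 16669/154]
4 nonzero rows, so the 4 vectors span a space of dimension 4.
Since 4 = 4, the vectors are linearly independent.

yes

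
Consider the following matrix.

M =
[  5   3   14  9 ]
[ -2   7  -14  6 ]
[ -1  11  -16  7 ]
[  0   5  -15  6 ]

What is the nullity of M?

0

Row reduce to echelon form.
R2 ← R2 + (2/5)·R1: [0, 41/5, -42/5, 48/5]
R3 ← R3 + (1/5)·R1: [0, 58/5, -66/5, 44/5]
R3 ← R3 − (58/41)·R2: [0, 0, -54/41, -196/41]
R4 ← R4 − (25/41)·R2: [0, 0, -405/41, 6/41]
R4 ← R4 − (15/2)·R3: [0, 0, 0, 36]
4 nonzero rows, so rank(M) = 4.
M has 4 columns; by rank–nullity, nullity = 4 − 4 = 0.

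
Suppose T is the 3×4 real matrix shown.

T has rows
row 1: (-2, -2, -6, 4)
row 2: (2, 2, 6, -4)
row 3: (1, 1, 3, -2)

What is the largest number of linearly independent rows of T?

Row reduce to echelon form.
R2 ← R2 + R1: [0, 0, 0, 0]
R3 ← R3 + (1/2)·R1: [0, 0, 0, 0]
Echelon form has 1 nonzero row, so rank(T) = 1.
The rank gives the maximum number of linearly independent rows: 1.

1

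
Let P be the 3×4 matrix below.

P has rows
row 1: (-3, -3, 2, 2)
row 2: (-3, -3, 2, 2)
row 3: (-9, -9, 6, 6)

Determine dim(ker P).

Row reduce to echelon form.
R2 ← R2 − R1: [0, 0, 0, 0]
R3 ← R3 − (3)·R1: [0, 0, 0, 0]
1 nonzero row, so rank(P) = 1.
P has 4 columns; by rank–nullity, nullity = 4 − 1 = 3.

3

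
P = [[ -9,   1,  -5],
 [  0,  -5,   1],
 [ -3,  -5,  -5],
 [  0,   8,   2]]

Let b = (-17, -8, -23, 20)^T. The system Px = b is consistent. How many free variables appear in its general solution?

0

Row reduce the augmented matrix [P | b].
R3 ← R3 − (1/3)·R1: [0, -16/3, -10/3, -52/3]
R3 ← R3 − (16/15)·R2: [0, 0, -22/5, -44/5]
R4 ← R4 + (8/5)·R2: [0, 0, 18/5, 36/5]
R4 ← R4 + (9/11)·R3: [0, 0, 0, 0]
The echelon form has 3 nonzero rows, and every pivot lies in the first 3 columns, so rank(P) = rank([P|b]) = 3.
The system is consistent.
Free variables = (unknowns) − (rank) = 3 − 3 = 0.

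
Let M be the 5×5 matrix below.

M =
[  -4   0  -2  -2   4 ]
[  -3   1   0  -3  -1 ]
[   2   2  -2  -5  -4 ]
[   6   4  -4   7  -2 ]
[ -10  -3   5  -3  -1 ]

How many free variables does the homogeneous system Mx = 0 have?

0

Row reduce to echelon form.
R2 ← R2 − (3/4)·R1: [0, 1, 3/2, -3/2, -4]
R3 ← R3 + (1/2)·R1: [0, 2, -3, -6, -2]
R4 ← R4 + (3/2)·R1: [0, 4, -7, 4, 4]
R5 ← R5 − (5/2)·R1: [0, -3, 10, 2, -11]
R3 ← R3 − (2)·R2: [0, 0, -6, -3, 6]
R4 ← R4 − (4)·R2: [0, 0, -13, 10, 20]
R5 ← R5 + (3)·R2: [0, 0, 29/2, -5/2, -23]
R4 ← R4 − (13/6)·R3: [0, 0, 0, 33/2, 7]
R5 ← R5 + (29/12)·R3: [0, 0, 0, -39/4, -17/2]
R5 ← R5 + (13/22)·R4: [0, 0, 0, 0, -48/11]
5 nonzero rows, so rank(M) = 5.
M has 5 columns; by rank–nullity, nullity = 5 − 5 = 0.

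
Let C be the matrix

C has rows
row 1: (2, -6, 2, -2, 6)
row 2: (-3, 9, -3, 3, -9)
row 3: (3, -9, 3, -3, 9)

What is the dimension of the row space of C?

1

Row reduce to echelon form.
R2 ← R2 + (3/2)·R1: [0, 0, 0, 0, 0]
R3 ← R3 − (3/2)·R1: [0, 0, 0, 0, 0]
Echelon form has 1 nonzero row, so rank(C) = 1.
The row space has dimension equal to the rank: 1.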